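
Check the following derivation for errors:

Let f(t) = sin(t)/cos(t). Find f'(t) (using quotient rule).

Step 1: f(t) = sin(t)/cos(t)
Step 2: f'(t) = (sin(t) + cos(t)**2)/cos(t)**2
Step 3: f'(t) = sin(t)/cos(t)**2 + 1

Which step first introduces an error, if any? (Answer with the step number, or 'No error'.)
Step 2

Step 2 is incorrect due to a wrong exponent.
The step shows: (sin(t) + cos(t)**2)/cos(t)**2
The correct value should be: (sin(t)**2 + cos(t)**2)/cos(t)**2

Explanation: The exponent 2 on sin(t) was incorrectly written as 1: the term (sin(t)**2 + cos(t)**2)/cos(t)**2 was incorrectly written as (sin(t) + cos(t)**2)/cos(t)**2
The later steps are derived from this incorrect expression, so the error originates in Step 2.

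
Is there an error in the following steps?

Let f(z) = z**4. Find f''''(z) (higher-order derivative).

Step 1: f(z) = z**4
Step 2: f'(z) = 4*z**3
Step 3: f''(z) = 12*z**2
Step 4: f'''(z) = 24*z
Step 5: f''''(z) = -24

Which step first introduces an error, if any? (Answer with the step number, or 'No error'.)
Step 5

Step 5 is incorrect due to a sign flip.
The step shows: -24
The correct value should be: 24

Explanation: The sign of the whole expression was flipped: the term 24 was incorrectly written as -24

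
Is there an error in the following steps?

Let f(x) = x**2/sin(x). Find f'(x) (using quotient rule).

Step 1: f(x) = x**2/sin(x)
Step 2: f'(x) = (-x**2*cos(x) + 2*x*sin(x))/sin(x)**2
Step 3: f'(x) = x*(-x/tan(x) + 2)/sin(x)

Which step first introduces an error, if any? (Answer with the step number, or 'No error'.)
No error

All steps in this derivation are correct.
The final answer f'(x) = x*(-x/tan(x) + 2)/sin(x) is valid.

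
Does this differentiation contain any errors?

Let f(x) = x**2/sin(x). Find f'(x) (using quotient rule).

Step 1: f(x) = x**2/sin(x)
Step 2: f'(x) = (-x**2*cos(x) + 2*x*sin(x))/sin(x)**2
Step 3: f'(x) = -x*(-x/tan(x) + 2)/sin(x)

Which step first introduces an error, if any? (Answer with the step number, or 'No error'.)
Step 3

Step 3 is incorrect due to a sign flip.
The step shows: -x*(-x/tan(x) + 2)/sin(x)
The correct value should be: x*(-x/tan(x) + 2)/sin(x)

Explanation: The sign of the whole expression was flipped: the term x*(-x/tan(x) + 2)/sin(x) was incorrectly written as -x*(-x/tan(x) + 2)/sin(x)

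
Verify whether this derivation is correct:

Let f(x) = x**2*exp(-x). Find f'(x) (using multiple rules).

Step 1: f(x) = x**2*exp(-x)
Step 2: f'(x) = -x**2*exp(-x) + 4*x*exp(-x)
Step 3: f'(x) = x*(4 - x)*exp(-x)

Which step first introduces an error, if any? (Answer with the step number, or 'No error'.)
Step 2

Step 2 is incorrect due to a wrong coefficient.
The step shows: -x**2*exp(-x) + 4*x*exp(-x)
The correct value should be: -x**2*exp(-x) + 2*x*exp(-x)

Explanation: The coefficient 2 was incorrectly written as 4: the term 2*x*exp(-x) was incorrectly written as 4*x*exp(-x)
The later steps are derived from this incorrect expression, so the error originates in Step 2.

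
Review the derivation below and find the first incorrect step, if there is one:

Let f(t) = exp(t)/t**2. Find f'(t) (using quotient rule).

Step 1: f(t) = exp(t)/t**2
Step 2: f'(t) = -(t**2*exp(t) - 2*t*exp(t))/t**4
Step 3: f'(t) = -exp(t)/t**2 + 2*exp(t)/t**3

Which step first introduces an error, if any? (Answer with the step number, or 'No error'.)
Step 2

Step 2 is incorrect due to a sign flip.
The step shows: -(t**2*exp(t) - 2*t*exp(t))/t**4
The correct value should be: (t**2*exp(t) - 2*t*exp(t))/t**4

Explanation: The sign of the whole expression was flipped: the term (t**2*exp(t) - 2*t*exp(t))/t**4 was incorrectly written as -(t**2*exp(t) - 2*t*exp(t))/t**4
The later steps are derived from this incorrect expression, so the error originates in Step 2.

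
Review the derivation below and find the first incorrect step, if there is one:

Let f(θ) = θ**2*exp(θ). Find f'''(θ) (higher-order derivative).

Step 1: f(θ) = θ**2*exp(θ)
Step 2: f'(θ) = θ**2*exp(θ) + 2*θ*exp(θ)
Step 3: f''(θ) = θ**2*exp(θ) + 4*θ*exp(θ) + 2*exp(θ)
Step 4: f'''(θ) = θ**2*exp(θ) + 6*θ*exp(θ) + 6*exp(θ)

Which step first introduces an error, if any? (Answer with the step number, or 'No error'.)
No error

All steps in this derivation are correct.
The final answer f'''(θ) = θ**2*exp(θ) + 6*θ*exp(θ) + 6*exp(θ) is valid.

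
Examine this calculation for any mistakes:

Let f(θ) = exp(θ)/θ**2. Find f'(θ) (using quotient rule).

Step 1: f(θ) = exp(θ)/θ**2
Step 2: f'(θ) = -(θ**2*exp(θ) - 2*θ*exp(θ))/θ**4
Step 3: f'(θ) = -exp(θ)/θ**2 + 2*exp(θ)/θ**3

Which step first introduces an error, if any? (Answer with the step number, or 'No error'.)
Step 2

Step 2 is incorrect due to a sign flip.
The step shows: -(θ**2*exp(θ) - 2*θ*exp(θ))/θ**4
The correct value should be: (θ**2*exp(θ) - 2*θ*exp(θ))/θ**4

Explanation: The sign of the whole expression was flipped: the term (θ**2*exp(θ) - 2*θ*exp(θ))/θ**4 was incorrectly written as -(θ**2*exp(θ) - 2*θ*exp(θ))/θ**4
The later steps are derived from this incorrect expression, so the error originates in Step 2.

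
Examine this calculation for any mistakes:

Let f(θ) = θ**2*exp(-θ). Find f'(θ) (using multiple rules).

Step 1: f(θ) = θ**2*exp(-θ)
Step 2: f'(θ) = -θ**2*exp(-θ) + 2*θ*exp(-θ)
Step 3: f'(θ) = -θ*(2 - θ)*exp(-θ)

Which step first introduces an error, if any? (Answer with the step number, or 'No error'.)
Step 3

Step 3 is incorrect due to a sign flip.
The step shows: -θ*(2 - θ)*exp(-θ)
The correct value should be: θ*(2 - θ)*exp(-θ)

Explanation: The sign of the whole expression was flipped: the term θ*(2 - θ)*exp(-θ) was incorrectly written as -θ*(2 - θ)*exp(-θ)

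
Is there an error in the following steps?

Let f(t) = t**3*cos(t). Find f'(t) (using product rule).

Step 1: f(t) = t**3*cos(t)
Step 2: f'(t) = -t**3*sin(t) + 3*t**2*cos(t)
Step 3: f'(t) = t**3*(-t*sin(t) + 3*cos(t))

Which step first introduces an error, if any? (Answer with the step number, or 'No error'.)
Step 3

Step 3 is incorrect due to a wrong exponent.
The step shows: t**3*(-t*sin(t) + 3*cos(t))
The correct value should be: t**2*(-t*sin(t) + 3*cos(t))

Explanation: The exponent 2 on t was incorrectly written as 3: the term t**2*(-t*sin(t) + 3*cos(t)) was incorrectly written as t**3*(-t*sin(t) + 3*cos(t))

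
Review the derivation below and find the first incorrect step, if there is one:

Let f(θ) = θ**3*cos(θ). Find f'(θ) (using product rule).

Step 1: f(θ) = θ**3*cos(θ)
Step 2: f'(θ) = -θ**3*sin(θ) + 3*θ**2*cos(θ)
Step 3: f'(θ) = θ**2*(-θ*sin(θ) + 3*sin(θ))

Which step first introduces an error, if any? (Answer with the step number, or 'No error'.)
Step 3

Step 3 is incorrect due to a wrong trig function.
The step shows: θ**2*(-θ*sin(θ) + 3*sin(θ))
The correct value should be: θ**2*(-θ*sin(θ) + 3*cos(θ))

Explanation: cos(θ) was incorrectly written as sin(θ): the term θ**2*(-θ*sin(θ) + 3*cos(θ)) was incorrectly written as θ**2*(-θ*sin(θ) + 3*sin(θ))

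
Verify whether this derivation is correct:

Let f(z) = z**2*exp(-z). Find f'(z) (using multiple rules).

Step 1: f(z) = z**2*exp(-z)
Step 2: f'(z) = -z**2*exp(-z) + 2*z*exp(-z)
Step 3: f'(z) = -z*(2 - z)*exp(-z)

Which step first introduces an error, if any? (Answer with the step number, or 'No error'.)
Step 3

Step 3 is incorrect due to a sign flip.
The step shows: -z*(2 - z)*exp(-z)
The correct value should be: z*(2 - z)*exp(-z)

Explanation: The sign of the whole expression was flipped: the term z*(2 - z)*exp(-z) was incorrectly written as -z*(2 - z)*exp(-z)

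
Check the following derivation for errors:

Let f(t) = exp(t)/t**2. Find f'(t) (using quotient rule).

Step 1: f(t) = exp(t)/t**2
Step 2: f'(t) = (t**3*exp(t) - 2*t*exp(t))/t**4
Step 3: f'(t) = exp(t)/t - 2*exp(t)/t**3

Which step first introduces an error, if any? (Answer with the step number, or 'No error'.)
Step 2

Step 2 is incorrect due to a wrong exponent.
The step shows: (t**3*exp(t) - 2*t*exp(t))/t**4
The correct value should be: (t**2*exp(t) - 2*t*exp(t))/t**4

Explanation: The exponent 2 on t was incorrectly written as 3: the term (t**2*exp(t) - 2*t*exp(t))/t**4 was incorrectly written as (t**3*exp(t) - 2*t*exp(t))/t**4
The later steps are derived from this incorrect expression, so the error originates in Step 2.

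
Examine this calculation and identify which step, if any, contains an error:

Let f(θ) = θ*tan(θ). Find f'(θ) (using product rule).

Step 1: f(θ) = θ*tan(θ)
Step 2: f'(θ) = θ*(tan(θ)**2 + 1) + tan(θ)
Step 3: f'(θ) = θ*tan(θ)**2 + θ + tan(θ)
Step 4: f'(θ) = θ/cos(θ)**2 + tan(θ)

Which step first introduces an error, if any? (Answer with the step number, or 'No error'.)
No error

All steps in this derivation are correct.
The final answer f'(θ) = θ/cos(θ)**2 + tan(θ) is valid.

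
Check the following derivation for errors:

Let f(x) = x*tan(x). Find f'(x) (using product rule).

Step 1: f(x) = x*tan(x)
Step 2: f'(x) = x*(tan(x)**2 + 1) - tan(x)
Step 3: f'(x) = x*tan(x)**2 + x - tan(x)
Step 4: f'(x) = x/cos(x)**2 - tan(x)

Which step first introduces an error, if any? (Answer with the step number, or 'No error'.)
Step 2

Step 2 is incorrect due to a sign flip.
The step shows: x*(tan(x)**2 + 1) - tan(x)
The correct value should be: x*(tan(x)**2 + 1) + tan(x)

Explanation: The sign of one term was flipped: the term tan(x) was incorrectly written as -tan(x)
The later steps are derived from this incorrect expression, so the error originates in Step 2.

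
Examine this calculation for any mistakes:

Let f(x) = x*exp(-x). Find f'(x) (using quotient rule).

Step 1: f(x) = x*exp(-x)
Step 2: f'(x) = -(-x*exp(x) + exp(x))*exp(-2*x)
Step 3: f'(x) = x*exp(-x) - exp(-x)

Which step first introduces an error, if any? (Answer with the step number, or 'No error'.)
Step 2

Step 2 is incorrect due to a sign flip.
The step shows: -(-x*exp(x) + exp(x))*exp(-2*x)
The correct value should be: (-x*exp(x) + exp(x))*exp(-2*x)

Explanation: The sign of the whole expression was flipped: the term (-x*exp(x) + exp(x))*exp(-2*x) was incorrectly written as -(-x*exp(x) + exp(x))*exp(-2*x)
The later steps are derived from this incorrect expression, so the error originates in Step 2.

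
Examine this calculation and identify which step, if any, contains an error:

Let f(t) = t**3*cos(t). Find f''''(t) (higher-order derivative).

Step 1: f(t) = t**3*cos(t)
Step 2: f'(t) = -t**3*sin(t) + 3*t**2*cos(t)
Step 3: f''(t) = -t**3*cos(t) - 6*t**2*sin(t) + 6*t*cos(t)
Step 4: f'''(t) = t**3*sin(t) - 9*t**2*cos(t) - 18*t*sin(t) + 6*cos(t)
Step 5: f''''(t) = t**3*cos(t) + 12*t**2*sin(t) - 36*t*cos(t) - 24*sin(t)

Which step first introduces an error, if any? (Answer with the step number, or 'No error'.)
No error

All steps in this derivation are correct.
The final answer f''''(t) = t**3*cos(t) + 12*t**2*sin(t) - 36*t*cos(t) - 24*sin(t) is valid.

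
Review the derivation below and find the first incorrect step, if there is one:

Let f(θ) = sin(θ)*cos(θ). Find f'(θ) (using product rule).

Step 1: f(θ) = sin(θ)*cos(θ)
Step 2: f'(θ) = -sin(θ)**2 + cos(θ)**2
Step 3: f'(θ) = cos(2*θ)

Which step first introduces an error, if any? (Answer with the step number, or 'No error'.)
No error

All steps in this derivation are correct.
The final answer f'(θ) = cos(2*θ) is valid.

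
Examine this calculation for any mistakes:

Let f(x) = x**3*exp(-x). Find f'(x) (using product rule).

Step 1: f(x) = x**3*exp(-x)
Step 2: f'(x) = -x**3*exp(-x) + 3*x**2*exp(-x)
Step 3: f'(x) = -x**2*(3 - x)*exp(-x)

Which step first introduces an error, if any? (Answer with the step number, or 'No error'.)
Step 3

Step 3 is incorrect due to a sign flip.
The step shows: -x**2*(3 - x)*exp(-x)
The correct value should be: x**2*(3 - x)*exp(-x)

Explanation: The sign of the whole expression was flipped: the term x**2*(3 - x)*exp(-x) was incorrectly written as -x**2*(3 - x)*exp(-x)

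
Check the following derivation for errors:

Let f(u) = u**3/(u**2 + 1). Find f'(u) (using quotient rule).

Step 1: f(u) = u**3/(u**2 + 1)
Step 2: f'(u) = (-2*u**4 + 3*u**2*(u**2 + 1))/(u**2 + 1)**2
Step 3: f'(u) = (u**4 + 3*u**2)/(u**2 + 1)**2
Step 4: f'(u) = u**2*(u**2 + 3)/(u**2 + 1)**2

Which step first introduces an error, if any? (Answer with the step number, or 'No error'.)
No error

All steps in this derivation are correct.
The final answer f'(u) = u**2*(u**2 + 3)/(u**2 + 1)**2 is valid.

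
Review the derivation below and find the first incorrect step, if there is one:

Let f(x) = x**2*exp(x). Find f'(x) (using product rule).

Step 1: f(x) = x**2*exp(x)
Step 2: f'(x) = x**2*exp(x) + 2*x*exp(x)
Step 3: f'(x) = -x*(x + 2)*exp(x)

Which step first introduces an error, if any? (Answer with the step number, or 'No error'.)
Step 3

Step 3 is incorrect due to a sign flip.
The step shows: -x*(x + 2)*exp(x)
The correct value should be: x*(x + 2)*exp(x)

Explanation: The sign of the whole expression was flipped: the term x*(x + 2)*exp(x) was incorrectly written as -x*(x + 2)*exp(x)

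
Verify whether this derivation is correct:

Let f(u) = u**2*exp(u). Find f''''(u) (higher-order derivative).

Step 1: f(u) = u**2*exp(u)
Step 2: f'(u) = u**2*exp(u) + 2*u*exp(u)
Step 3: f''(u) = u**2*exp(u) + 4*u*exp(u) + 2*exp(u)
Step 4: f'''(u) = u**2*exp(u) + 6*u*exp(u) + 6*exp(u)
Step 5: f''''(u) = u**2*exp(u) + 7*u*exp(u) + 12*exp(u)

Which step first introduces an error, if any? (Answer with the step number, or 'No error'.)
Step 5

Step 5 is incorrect due to a wrong coefficient.
The step shows: u**2*exp(u) + 7*u*exp(u) + 12*exp(u)
The correct value should be: u**2*exp(u) + 8*u*exp(u) + 12*exp(u)

Explanation: The coefficient 8 was incorrectly written as 7: the term 8*u*exp(u) was incorrectly written as 7*u*exp(u)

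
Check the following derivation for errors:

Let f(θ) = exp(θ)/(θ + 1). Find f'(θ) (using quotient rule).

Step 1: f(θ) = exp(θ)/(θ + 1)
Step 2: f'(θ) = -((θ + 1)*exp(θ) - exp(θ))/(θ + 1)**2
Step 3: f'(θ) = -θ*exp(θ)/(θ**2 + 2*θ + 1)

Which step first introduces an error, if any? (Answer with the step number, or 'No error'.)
Step 2

Step 2 is incorrect due to a sign flip.
The step shows: -((θ + 1)*exp(θ) - exp(θ))/(θ + 1)**2
The correct value should be: ((θ + 1)*exp(θ) - exp(θ))/(θ + 1)**2

Explanation: The sign of the whole expression was flipped: the term ((θ + 1)*exp(θ) - exp(θ))/(θ + 1)**2 was incorrectly written as -((θ + 1)*exp(θ) - exp(θ))/(θ + 1)**2
The later steps are derived from this incorrect expression, so the error originates in Step 2.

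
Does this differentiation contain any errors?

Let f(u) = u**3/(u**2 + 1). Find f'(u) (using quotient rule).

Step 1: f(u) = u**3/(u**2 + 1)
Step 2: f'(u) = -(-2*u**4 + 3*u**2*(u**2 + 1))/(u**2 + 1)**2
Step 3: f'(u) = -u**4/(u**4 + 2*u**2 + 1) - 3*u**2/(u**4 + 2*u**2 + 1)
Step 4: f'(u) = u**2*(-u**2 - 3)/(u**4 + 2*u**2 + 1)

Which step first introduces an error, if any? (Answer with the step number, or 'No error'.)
Step 2

Step 2 is incorrect due to a sign flip.
The step shows: -(-2*u**4 + 3*u**2*(u**2 + 1))/(u**2 + 1)**2
The correct value should be: (-2*u**4 + 3*u**2*(u**2 + 1))/(u**2 + 1)**2

Explanation: The sign of the whole expression was flipped: the term (-2*u**4 + 3*u**2*(u**2 + 1))/(u**2 + 1)**2 was incorrectly written as -(-2*u**4 + 3*u**2*(u**2 + 1))/(u**2 + 1)**2
The later steps are derived from this incorrect expression, so the error originates in Step 2.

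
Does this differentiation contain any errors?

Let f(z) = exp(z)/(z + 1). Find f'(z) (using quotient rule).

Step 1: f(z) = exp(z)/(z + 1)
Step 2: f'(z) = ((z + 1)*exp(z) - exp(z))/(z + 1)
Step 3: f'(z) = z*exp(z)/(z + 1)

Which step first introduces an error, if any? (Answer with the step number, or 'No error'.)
Step 2

Step 2 is incorrect due to a wrong exponent.
The step shows: ((z + 1)*exp(z) - exp(z))/(z + 1)
The correct value should be: ((z + 1)*exp(z) - exp(z))/(z + 1)**2

Explanation: The exponent -2 on z + 1 was incorrectly written as -1: the term ((z + 1)*exp(z) - exp(z))/(z + 1)**2 was incorrectly written as ((z + 1)*exp(z) - exp(z))/(z + 1)
The later steps are derived from this incorrect expression, so the error originates in Step 2.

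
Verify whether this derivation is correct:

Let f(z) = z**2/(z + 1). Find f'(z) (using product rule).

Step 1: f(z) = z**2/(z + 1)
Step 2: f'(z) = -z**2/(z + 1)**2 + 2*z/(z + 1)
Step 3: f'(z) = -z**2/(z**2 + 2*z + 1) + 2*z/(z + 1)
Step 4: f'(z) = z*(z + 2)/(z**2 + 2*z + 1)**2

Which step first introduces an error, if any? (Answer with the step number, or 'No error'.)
Step 4

Step 4 is incorrect due to a wrong exponent.
The step shows: z*(z + 2)/(z**2 + 2*z + 1)**2
The correct value should be: z*(z + 2)/(z**2 + 2*z + 1)

Explanation: The exponent -1 on z**2 + 2*z + 1 was incorrectly written as -2: the term z*(z + 2)/(z**2 + 2*z + 1) was incorrectly written as z*(z + 2)/(z**2 + 2*z + 1)**2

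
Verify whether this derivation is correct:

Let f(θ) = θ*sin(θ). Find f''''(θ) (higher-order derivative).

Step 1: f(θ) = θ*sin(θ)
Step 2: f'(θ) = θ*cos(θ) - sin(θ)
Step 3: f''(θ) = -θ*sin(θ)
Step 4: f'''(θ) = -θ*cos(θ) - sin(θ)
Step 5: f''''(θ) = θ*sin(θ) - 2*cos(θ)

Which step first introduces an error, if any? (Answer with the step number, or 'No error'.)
Step 2

Step 2 is incorrect due to a sign flip.
The step shows: θ*cos(θ) - sin(θ)
The correct value should be: θ*cos(θ) + sin(θ)

Explanation: The sign of one term was flipped: the term sin(θ) was incorrectly written as -sin(θ)
The later steps are derived from this incorrect expression, so the error originates in Step 2.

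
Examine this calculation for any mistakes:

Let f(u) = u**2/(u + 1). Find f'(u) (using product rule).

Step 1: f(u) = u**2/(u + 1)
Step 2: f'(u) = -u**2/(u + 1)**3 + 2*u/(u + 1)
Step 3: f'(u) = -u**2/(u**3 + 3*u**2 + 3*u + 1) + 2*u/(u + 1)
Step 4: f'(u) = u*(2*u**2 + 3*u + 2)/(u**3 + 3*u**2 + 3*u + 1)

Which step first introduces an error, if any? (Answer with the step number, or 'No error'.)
Step 2

Step 2 is incorrect due to a wrong exponent.
The step shows: -u**2/(u + 1)**3 + 2*u/(u + 1)
The correct value should be: -u**2/(u + 1)**2 + 2*u/(u + 1)

Explanation: The exponent -2 on u + 1 was incorrectly written as -3: the term -u**2/(u + 1)**2 was incorrectly written as -u**2/(u + 1)**3
The later steps are derived from this incorrect expression, so the error originates in Step 2.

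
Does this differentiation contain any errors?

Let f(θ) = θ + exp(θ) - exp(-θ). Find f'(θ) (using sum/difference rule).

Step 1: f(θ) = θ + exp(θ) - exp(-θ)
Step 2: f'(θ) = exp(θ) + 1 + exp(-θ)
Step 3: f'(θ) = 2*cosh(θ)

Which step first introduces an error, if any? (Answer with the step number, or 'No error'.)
Step 3

Step 3 is incorrect due to a dropped term.
The step shows: 2*cosh(θ)
The correct value should be: 2*cosh(θ) + 1

Explanation: A term was dropped: the term 1 was incorrectly omitted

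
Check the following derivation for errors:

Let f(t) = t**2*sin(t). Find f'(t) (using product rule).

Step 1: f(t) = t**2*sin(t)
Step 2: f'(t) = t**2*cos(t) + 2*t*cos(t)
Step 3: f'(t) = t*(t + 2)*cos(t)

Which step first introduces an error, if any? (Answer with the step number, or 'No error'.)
Step 2

Step 2 is incorrect due to a wrong trig function.
The step shows: t**2*cos(t) + 2*t*cos(t)
The correct value should be: t**2*cos(t) + 2*t*sin(t)

Explanation: sin(t) was incorrectly written as cos(t): the term 2*t*sin(t) was incorrectly written as 2*t*cos(t)
The later steps are derived from this incorrect expression, so the error originates in Step 2.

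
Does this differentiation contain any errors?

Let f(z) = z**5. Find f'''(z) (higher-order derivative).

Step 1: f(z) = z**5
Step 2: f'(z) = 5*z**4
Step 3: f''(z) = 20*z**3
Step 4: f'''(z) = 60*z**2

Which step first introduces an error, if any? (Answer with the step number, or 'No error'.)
No error

All steps in this derivation are correct.
The final answer f'''(z) = 60*z**2 is valid.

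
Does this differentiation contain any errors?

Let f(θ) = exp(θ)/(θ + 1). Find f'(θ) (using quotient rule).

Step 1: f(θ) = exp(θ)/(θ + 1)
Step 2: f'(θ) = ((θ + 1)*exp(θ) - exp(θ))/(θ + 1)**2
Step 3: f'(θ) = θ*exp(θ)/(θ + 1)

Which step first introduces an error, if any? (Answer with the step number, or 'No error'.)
Step 3

Step 3 is incorrect due to a wrong exponent.
The step shows: θ*exp(θ)/(θ + 1)
The correct value should be: θ*exp(θ)/(θ + 1)**2

Explanation: The exponent -2 on θ + 1 was incorrectly written as -1: the term θ*exp(θ)/(θ + 1)**2 was incorrectly written as θ*exp(θ)/(θ + 1)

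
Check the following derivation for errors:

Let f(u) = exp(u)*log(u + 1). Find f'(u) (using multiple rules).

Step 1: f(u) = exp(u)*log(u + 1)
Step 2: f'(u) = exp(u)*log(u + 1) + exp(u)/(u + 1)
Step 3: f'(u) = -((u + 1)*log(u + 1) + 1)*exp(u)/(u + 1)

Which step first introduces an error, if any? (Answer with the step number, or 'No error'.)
Step 3

Step 3 is incorrect due to a sign flip.
The step shows: -((u + 1)*log(u + 1) + 1)*exp(u)/(u + 1)
The correct value should be: ((u + 1)*log(u + 1) + 1)*exp(u)/(u + 1)

Explanation: The sign of the whole expression was flipped: the term ((u + 1)*log(u + 1) + 1)*exp(u)/(u + 1) was incorrectly written as -((u + 1)*log(u + 1) + 1)*exp(u)/(u + 1)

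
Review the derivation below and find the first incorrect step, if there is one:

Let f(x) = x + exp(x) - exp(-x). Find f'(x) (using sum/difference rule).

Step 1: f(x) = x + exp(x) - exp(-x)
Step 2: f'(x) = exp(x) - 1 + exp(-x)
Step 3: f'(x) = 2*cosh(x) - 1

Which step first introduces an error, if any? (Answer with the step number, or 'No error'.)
Step 2

Step 2 is incorrect due to a sign flip.
The step shows: exp(x) - 1 + exp(-x)
The correct value should be: exp(x) + 1 + exp(-x)

Explanation: The sign of one term was flipped: the term 1 was incorrectly written as -1
The later steps are derived from this incorrect expression, so the error originates in Step 2.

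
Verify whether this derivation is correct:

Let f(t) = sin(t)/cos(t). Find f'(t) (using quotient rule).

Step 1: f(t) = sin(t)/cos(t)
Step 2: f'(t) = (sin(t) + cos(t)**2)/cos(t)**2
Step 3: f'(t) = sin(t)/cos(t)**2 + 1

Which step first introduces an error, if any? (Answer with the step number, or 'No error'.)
Step 2

Step 2 is incorrect due to a wrong exponent.
The step shows: (sin(t) + cos(t)**2)/cos(t)**2
The correct value should be: (sin(t)**2 + cos(t)**2)/cos(t)**2

Explanation: The exponent 2 on sin(t) was incorrectly written as 1: the term (sin(t)**2 + cos(t)**2)/cos(t)**2 was incorrectly written as (sin(t) + cos(t)**2)/cos(t)**2
The later steps are derived from this incorrect expression, so the error originates in Step 2.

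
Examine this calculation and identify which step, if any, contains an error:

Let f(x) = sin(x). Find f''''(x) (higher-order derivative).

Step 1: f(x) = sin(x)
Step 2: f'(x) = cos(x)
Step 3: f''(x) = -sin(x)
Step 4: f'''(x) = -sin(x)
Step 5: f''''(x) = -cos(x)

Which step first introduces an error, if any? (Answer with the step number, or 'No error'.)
Step 4

Step 4 is incorrect due to a wrong trig function.
The step shows: -sin(x)
The correct value should be: -cos(x)

Explanation: cos(x) was incorrectly written as sin(x): the term -cos(x) was incorrectly written as -sin(x)
The later steps are derived from this incorrect expression, so the error originates in Step 4.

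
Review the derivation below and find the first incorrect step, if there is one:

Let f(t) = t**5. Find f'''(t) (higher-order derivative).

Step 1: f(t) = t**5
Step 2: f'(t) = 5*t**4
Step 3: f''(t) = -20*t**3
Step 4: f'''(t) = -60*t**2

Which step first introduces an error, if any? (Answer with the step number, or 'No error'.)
Step 3

Step 3 is incorrect due to a sign flip.
The step shows: -20*t**3
The correct value should be: 20*t**3

Explanation: The sign of the whole expression was flipped: the term 20*t**3 was incorrectly written as -20*t**3
The later steps are derived from this incorrect expression, so the error originates in Step 3.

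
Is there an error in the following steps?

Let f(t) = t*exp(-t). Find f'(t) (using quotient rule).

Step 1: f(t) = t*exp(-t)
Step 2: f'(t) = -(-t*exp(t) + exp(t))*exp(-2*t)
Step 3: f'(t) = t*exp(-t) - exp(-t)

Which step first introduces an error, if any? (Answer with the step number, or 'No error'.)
Step 2

Step 2 is incorrect due to a sign flip.
The step shows: -(-t*exp(t) + exp(t))*exp(-2*t)
The correct value should be: (-t*exp(t) + exp(t))*exp(-2*t)

Explanation: The sign of the whole expression was flipped: the term (-t*exp(t) + exp(t))*exp(-2*t) was incorrectly written as -(-t*exp(t) + exp(t))*exp(-2*t)
The later steps are derived from this incorrect expression, so the error originates in Step 2.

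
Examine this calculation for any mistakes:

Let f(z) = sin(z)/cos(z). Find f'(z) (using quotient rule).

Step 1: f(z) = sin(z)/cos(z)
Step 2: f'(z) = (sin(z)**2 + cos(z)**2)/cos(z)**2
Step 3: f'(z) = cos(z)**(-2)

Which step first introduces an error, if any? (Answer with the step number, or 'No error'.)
No error

All steps in this derivation are correct.
The final answer f'(z) = cos(z)**(-2) is valid.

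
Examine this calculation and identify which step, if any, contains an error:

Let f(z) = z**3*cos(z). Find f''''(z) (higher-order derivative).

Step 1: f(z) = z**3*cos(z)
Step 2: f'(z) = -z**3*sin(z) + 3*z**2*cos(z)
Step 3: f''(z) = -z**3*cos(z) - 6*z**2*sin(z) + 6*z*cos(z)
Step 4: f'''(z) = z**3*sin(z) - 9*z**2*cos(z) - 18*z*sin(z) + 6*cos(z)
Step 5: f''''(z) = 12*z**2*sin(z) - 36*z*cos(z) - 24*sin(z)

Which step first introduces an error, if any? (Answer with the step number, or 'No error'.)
Step 5

Step 5 is incorrect due to a dropped term.
The step shows: 12*z**2*sin(z) - 36*z*cos(z) - 24*sin(z)
The correct value should be: z**3*cos(z) + 12*z**2*sin(z) - 36*z*cos(z) - 24*sin(z)

Explanation: A term was dropped: the term z**3*cos(z) was incorrectly omitted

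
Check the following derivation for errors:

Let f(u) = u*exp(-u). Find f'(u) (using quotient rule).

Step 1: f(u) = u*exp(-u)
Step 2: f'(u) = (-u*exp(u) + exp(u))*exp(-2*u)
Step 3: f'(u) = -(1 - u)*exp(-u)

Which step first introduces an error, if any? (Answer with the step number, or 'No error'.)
Step 3

Step 3 is incorrect due to a sign flip.
The step shows: -(1 - u)*exp(-u)
The correct value should be: (1 - u)*exp(-u)

Explanation: The sign of the whole expression was flipped: the term (1 - u)*exp(-u) was incorrectly written as -(1 - u)*exp(-u)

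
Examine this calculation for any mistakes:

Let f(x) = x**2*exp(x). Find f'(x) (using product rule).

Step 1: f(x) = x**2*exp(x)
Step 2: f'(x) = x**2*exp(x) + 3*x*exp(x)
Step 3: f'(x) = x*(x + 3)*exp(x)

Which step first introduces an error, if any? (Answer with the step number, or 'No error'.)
Step 2

Step 2 is incorrect due to a wrong coefficient.
The step shows: x**2*exp(x) + 3*x*exp(x)
The correct value should be: x**2*exp(x) + 2*x*exp(x)

Explanation: The coefficient 2 was incorrectly written as 3: the term 2*x*exp(x) was incorrectly written as 3*x*exp(x)
The later steps are derived from this incorrect expression, so the error originates in Step 2.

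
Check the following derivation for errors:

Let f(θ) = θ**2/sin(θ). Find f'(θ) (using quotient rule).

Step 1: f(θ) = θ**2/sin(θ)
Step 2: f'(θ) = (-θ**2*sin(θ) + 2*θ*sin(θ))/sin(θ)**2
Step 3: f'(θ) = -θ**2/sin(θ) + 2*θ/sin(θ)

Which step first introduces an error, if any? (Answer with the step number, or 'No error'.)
Step 2

Step 2 is incorrect due to a wrong trig function.
The step shows: (-θ**2*sin(θ) + 2*θ*sin(θ))/sin(θ)**2
The correct value should be: (-θ**2*cos(θ) + 2*θ*sin(θ))/sin(θ)**2

Explanation: cos(θ) was incorrectly written as sin(θ): the term (-θ**2*cos(θ) + 2*θ*sin(θ))/sin(θ)**2 was incorrectly written as (-θ**2*sin(θ) + 2*θ*sin(θ))/sin(θ)**2
The later steps are derived from this incorrect expression, so the error originates in Step 2.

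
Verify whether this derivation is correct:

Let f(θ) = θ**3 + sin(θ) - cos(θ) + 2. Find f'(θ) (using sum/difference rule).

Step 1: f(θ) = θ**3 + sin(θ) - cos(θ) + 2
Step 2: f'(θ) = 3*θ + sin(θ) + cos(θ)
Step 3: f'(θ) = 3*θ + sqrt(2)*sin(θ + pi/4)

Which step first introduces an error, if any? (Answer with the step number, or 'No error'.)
Step 2

Step 2 is incorrect due to a wrong exponent.
The step shows: 3*θ + sin(θ) + cos(θ)
The correct value should be: 3*θ**2 + sin(θ) + cos(θ)

Explanation: The exponent 2 on θ was incorrectly written as 1: the term 3*θ**2 was incorrectly written as 3*θ
The later steps are derived from this incorrect expression, so the error originates in Step 2.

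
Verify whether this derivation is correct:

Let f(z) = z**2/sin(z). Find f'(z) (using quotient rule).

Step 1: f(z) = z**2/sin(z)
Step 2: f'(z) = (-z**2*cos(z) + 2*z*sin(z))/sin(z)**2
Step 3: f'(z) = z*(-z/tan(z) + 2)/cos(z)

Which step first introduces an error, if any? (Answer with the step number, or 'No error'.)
Step 3

Step 3 is incorrect due to a wrong trig function.
The step shows: z*(-z/tan(z) + 2)/cos(z)
The correct value should be: z*(-z/tan(z) + 2)/sin(z)

Explanation: sin(z) was incorrectly written as cos(z): the term z*(-z/tan(z) + 2)/sin(z) was incorrectly written as z*(-z/tan(z) + 2)/cos(z)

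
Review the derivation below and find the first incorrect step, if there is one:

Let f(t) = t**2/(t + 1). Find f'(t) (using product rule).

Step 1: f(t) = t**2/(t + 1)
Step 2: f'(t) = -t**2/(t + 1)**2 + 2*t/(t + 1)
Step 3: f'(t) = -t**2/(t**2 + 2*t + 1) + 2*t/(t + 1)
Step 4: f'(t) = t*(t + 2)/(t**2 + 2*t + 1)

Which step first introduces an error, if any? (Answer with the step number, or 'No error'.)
No error

All steps in this derivation are correct.
The final answer f'(t) = t*(t + 2)/(t**2 + 2*t + 1) is valid.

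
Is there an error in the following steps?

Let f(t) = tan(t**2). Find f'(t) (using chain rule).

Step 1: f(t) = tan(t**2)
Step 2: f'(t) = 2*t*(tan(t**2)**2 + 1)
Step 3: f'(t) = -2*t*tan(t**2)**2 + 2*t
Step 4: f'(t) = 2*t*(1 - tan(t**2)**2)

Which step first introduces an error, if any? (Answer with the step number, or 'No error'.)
Step 3

Step 3 is incorrect due to a sign flip.
The step shows: -2*t*tan(t**2)**2 + 2*t
The correct value should be: 2*t*tan(t**2)**2 + 2*t

Explanation: The sign of one term was flipped: the term 2*t*tan(t**2)**2 was incorrectly written as -2*t*tan(t**2)**2
The later steps are derived from this incorrect expression, so the error originates in Step 3.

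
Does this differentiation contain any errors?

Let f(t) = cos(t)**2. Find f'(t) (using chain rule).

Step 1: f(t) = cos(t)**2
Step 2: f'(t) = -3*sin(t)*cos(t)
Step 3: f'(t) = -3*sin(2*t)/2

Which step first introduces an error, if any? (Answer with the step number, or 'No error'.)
Step 2

Step 2 is incorrect due to a wrong coefficient.
The step shows: -3*sin(t)*cos(t)
The correct value should be: -2*sin(t)*cos(t)

Explanation: The coefficient -2 was incorrectly written as -3: the term -2*sin(t)*cos(t) was incorrectly written as -3*sin(t)*cos(t)
The later steps are derived from this incorrect expression, so the error originates in Step 2.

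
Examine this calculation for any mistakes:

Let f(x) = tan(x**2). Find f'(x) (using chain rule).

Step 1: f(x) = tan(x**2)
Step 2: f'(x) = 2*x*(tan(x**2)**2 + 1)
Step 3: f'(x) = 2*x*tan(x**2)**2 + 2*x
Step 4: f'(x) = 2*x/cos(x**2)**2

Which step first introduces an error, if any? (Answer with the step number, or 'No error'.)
No error

All steps in this derivation are correct.
The final answer f'(x) = 2*x/cos(x**2)**2 is valid.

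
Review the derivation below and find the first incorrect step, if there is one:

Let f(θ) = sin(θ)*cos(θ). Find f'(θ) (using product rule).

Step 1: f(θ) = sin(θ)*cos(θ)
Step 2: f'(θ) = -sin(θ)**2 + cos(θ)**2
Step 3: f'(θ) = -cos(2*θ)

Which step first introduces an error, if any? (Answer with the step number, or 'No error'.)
Step 3

Step 3 is incorrect due to a sign flip.
The step shows: -cos(2*θ)
The correct value should be: cos(2*θ)

Explanation: The sign of the whole expression was flipped: the term cos(2*θ) was incorrectly written as -cos(2*θ)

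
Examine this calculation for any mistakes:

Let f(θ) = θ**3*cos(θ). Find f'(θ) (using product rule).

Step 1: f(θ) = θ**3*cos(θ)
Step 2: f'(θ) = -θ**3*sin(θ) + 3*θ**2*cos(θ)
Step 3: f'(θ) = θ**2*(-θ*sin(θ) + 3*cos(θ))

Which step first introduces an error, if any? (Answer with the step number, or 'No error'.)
No error

All steps in this derivation are correct.
The final answer f'(θ) = θ**2*(-θ*sin(θ) + 3*cos(θ)) is valid.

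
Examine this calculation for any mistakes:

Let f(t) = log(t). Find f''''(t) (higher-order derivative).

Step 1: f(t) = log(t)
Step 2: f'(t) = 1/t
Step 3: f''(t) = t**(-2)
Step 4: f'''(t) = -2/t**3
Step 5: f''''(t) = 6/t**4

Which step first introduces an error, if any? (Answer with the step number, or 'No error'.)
Step 3

Step 3 is incorrect due to a sign flip.
The step shows: t**(-2)
The correct value should be: -1/t**2

Explanation: The sign of the whole expression was flipped: the term -1/t**2 was incorrectly written as t**(-2)
The later steps are derived from this incorrect expression, so the error originates in Step 3.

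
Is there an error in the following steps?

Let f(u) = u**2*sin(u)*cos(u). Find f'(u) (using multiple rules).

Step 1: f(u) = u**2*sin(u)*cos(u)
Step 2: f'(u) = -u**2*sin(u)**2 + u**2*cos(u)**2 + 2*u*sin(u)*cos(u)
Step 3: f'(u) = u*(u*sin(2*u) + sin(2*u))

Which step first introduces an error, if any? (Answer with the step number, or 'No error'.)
Step 3

Step 3 is incorrect due to a wrong trig function.
The step shows: u*(u*sin(2*u) + sin(2*u))
The correct value should be: u*(u*cos(2*u) + sin(2*u))

Explanation: cos(2*u) was incorrectly written as sin(2*u): the term u*(u*cos(2*u) + sin(2*u)) was incorrectly written as u*(u*sin(2*u) + sin(2*u))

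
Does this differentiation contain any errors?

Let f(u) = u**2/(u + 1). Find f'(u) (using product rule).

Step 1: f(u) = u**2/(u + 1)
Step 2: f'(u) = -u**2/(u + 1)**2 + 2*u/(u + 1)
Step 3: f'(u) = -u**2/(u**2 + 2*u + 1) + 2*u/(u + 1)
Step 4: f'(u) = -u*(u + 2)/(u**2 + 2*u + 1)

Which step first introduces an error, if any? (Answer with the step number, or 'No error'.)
Step 4

Step 4 is incorrect due to a sign flip.
The step shows: -u*(u + 2)/(u**2 + 2*u + 1)
The correct value should be: u*(u + 2)/(u**2 + 2*u + 1)

Explanation: The sign of the whole expression was flipped: the term u*(u + 2)/(u**2 + 2*u + 1) was incorrectly written as -u*(u + 2)/(u**2 + 2*u + 1)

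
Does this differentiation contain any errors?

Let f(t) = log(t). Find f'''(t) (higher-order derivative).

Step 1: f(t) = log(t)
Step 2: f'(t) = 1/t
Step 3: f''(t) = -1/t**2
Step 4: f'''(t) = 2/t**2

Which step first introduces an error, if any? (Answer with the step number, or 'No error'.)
Step 4

Step 4 is incorrect due to a wrong exponent.
The step shows: 2/t**2
The correct value should be: 2/t**3

Explanation: The exponent -3 on t was incorrectly written as -2: the term 2/t**3 was incorrectly written as 2/t**2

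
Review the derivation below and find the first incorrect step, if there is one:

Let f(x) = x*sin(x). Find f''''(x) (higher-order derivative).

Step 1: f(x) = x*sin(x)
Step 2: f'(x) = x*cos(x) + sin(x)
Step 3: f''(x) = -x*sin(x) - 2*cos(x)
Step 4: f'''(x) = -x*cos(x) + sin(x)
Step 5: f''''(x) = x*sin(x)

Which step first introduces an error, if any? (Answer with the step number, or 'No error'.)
Step 3

Step 3 is incorrect due to a sign flip.
The step shows: -x*sin(x) - 2*cos(x)
The correct value should be: -x*sin(x) + 2*cos(x)

Explanation: The sign of one term was flipped: the term 2*cos(x) was incorrectly written as -2*cos(x)
The later steps are derived from this incorrect expression, so the error originates in Step 3.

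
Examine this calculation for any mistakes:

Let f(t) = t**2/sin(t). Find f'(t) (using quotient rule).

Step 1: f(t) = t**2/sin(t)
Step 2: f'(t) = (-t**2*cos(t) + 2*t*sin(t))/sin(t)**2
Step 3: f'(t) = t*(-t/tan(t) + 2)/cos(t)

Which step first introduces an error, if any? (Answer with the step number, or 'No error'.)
Step 3

Step 3 is incorrect due to a wrong trig function.
The step shows: t*(-t/tan(t) + 2)/cos(t)
The correct value should be: t*(-t/tan(t) + 2)/sin(t)

Explanation: sin(t) was incorrectly written as cos(t): the term t*(-t/tan(t) + 2)/sin(t) was incorrectly written as t*(-t/tan(t) + 2)/cos(t)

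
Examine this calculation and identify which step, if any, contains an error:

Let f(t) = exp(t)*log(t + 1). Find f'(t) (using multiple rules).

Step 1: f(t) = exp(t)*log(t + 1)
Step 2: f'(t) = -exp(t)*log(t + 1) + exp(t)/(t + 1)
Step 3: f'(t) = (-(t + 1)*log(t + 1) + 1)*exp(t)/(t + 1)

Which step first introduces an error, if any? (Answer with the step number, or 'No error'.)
Step 2

Step 2 is incorrect due to a sign flip.
The step shows: -exp(t)*log(t + 1) + exp(t)/(t + 1)
The correct value should be: exp(t)*log(t + 1) + exp(t)/(t + 1)

Explanation: The sign of one term was flipped: the term exp(t)*log(t + 1) was incorrectly written as -exp(t)*log(t + 1)
The later steps are derived from this incorrect expression, so the error originates in Step 2.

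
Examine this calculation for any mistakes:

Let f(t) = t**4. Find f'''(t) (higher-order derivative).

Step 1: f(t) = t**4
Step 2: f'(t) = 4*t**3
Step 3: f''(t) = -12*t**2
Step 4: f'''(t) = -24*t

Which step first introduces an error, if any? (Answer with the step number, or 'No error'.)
Step 3

Step 3 is incorrect due to a sign flip.
The step shows: -12*t**2
The correct value should be: 12*t**2

Explanation: The sign of the whole expression was flipped: the term 12*t**2 was incorrectly written as -12*t**2
The later steps are derived from this incorrect expression, so the error originates in Step 3.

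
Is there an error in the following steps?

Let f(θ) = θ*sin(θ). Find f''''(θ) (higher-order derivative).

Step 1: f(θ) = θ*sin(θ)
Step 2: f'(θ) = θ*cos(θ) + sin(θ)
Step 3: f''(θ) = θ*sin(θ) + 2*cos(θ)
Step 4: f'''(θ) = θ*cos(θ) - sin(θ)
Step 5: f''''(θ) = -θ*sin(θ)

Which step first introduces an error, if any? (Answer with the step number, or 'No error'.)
Step 3

Step 3 is incorrect due to a sign flip.
The step shows: θ*sin(θ) + 2*cos(θ)
The correct value should be: -θ*sin(θ) + 2*cos(θ)

Explanation: The sign of one term was flipped: the term -θ*sin(θ) was incorrectly written as θ*sin(θ)
The later steps are derived from this incorrect expression, so the error originates in Step 3.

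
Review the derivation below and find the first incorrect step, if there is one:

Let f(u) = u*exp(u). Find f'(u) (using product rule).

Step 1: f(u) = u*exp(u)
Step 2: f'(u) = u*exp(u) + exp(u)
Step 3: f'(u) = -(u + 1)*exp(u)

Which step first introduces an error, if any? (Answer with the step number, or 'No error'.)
Step 3

Step 3 is incorrect due to a sign flip.
The step shows: -(u + 1)*exp(u)
The correct value should be: (u + 1)*exp(u)

Explanation: The sign of the whole expression was flipped: the term (u + 1)*exp(u) was incorrectly written as -(u + 1)*exp(u)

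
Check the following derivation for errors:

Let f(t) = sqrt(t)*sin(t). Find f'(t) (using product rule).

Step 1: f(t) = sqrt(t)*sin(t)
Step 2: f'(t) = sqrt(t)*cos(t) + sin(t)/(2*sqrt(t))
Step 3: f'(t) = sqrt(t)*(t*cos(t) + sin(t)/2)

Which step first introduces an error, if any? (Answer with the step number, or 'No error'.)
Step 3

Step 3 is incorrect due to a wrong exponent.
The step shows: sqrt(t)*(t*cos(t) + sin(t)/2)
The correct value should be: (t*cos(t) + sin(t)/2)/sqrt(t)

Explanation: The exponent -1/2 on t was incorrectly written as 1/2: the term (t*cos(t) + sin(t)/2)/sqrt(t) was incorrectly written as sqrt(t)*(t*cos(t) + sin(t)/2)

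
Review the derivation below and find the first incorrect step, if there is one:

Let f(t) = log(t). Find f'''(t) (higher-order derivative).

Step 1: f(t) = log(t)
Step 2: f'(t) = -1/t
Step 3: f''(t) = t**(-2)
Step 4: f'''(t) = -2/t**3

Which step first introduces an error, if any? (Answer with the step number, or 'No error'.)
Step 2

Step 2 is incorrect due to a sign flip.
The step shows: -1/t
The correct value should be: 1/t

Explanation: The sign of the whole expression was flipped: the term 1/t was incorrectly written as -1/t
The later steps are derived from this incorrect expression, so the error originates in Step 2.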